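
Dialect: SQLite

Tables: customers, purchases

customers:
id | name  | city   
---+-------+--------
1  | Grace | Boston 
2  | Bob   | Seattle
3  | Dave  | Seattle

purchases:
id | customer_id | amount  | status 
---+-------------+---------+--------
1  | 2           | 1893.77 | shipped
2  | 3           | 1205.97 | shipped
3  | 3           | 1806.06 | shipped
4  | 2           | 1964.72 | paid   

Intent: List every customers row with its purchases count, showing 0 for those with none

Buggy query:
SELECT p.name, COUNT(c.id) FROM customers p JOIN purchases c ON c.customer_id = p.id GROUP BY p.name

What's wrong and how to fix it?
Bug: INNER JOIN drops customers rows that have no matching purchases rows

Fix: Switch to LEFT JOIN to retain unmatched parent rows

Corrected query:
SELECT p.name, COUNT(c.id) FROM customers p LEFT JOIN purchases c ON c.customer_id = p.id GROUP BY p.name

Result:
name  | COUNT(c.id)
------+------------
Bob   | 2          
Dave  | 2          
Grace | 0          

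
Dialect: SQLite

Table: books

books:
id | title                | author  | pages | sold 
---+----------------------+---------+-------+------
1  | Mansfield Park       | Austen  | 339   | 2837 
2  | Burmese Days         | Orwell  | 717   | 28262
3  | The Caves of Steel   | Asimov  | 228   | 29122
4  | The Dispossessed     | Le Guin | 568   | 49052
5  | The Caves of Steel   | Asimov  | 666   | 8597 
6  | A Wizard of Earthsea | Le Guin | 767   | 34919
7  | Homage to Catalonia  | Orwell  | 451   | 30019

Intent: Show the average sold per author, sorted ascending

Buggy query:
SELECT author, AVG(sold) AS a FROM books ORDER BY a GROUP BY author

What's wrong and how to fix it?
Bug: GROUP BY must precede ORDER BY

Fix: Move ORDER BY to the end, after GROUP BY

Corrected query:
SELECT author, AVG(sold) AS a FROM books GROUP BY author ORDER BY a

Result:
author  | a      
--------+--------
Austen  | 2837   
Asimov  | 18859.5
Orwell  | 29140.5
Le Guin | 41985.5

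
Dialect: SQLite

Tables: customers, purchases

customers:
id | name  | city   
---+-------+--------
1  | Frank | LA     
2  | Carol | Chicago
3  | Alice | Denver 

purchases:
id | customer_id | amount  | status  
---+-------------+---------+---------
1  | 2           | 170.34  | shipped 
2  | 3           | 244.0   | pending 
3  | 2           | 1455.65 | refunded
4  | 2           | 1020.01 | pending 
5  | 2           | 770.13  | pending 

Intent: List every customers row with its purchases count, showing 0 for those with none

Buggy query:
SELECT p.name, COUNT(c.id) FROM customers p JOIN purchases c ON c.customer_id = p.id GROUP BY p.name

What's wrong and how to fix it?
Bug: An inner join excludes parents with zero children

Fix: Switch to LEFT JOIN to retain unmatched parent rows

Corrected query:
SELECT p.name, COUNT(c.id) FROM customers p LEFT JOIN purchases c ON c.customer_id = p.id GROUP BY p.name

Result:
name  | COUNT(c.id)
------+------------
Alice | 1          
Carol | 4          
Frank | 0          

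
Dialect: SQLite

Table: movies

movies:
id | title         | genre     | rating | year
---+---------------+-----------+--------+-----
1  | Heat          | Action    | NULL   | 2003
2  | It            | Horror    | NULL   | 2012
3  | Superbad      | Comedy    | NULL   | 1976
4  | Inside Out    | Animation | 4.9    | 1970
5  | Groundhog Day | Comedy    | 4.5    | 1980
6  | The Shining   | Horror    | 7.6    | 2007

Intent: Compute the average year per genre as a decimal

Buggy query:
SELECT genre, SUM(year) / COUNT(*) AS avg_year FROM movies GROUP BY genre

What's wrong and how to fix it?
Bug: Both operands are integers, so '/' performs integer division and truncates

Fix: Multiply by 1.0 (or CAST to REAL) to force floating-point division

Corrected query:
SELECT genre, SUM(year) * 1.0 / COUNT(*) AS avg_year FROM movies GROUP BY genre

Result:
genre     | avg_year
----------+---------
Action    | 2003    
Animation | 1970    
Comedy    | 1978    
Horror    | 2009.5  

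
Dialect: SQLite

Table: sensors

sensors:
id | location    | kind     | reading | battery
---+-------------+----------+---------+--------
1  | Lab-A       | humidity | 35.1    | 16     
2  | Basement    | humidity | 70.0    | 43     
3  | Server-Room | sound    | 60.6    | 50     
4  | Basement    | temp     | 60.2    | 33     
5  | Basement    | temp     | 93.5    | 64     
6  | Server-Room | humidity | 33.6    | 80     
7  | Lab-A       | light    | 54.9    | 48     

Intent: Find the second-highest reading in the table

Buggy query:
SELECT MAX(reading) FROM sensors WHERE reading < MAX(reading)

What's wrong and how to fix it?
Bug: MAX(reading) on the right of the comparison is an aggregate-in-WHERE error

Fix: Compute the overall MAX in a subquery, then take MAX of rows below it

Corrected query:
SELECT MAX(reading) FROM sensors WHERE reading < (SELECT MAX(reading) FROM sensors)

Result:
MAX(reading)
------------
70          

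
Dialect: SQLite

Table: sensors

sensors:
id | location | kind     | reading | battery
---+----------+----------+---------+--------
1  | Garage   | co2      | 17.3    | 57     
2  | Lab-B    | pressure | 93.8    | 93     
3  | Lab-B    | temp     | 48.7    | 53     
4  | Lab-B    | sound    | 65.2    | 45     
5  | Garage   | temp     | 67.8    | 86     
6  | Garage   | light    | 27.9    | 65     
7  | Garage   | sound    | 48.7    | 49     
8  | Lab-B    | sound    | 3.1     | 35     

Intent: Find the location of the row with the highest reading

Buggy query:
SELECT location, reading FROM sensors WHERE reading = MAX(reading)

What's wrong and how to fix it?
Bug: MAX(reading) is an aggregate and cannot be used directly in WHERE

Fix: Use a subquery: WHERE reading = (SELECT MAX(reading) FROM sensors)

Corrected query:
SELECT location, reading FROM sensors WHERE reading = (SELECT MAX(reading) FROM sensors)

Result:
location | reading
---------+--------
Lab-B    | 93.8   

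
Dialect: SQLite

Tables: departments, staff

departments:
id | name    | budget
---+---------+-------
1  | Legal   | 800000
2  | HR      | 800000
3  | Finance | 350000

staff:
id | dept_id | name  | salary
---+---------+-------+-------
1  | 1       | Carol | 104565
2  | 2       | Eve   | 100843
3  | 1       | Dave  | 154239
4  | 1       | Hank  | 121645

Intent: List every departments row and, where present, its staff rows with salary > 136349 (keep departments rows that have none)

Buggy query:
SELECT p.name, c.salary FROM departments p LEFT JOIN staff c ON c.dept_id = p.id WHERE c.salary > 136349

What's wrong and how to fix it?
Bug: A WHERE condition on the right-hand table after LEFT JOIN drops unmatched parents

Fix: Put 'c.salary > 136349' in the JOIN's ON clause instead of WHERE

Corrected query:
SELECT p.name, c.salary FROM departments p LEFT JOIN staff c ON c.dept_id = p.id AND c.salary > 136349

Result:
name    | salary
--------+-------
Legal   | 154239
HR      | NULL  
Finance | NULL  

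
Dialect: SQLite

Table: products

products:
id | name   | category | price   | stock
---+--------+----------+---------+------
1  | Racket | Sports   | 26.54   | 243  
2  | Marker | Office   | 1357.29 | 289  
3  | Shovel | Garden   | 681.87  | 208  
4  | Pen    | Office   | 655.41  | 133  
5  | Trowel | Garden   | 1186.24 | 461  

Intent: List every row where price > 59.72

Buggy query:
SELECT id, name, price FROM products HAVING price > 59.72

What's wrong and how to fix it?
Bug: HAVING filters the output of aggregation, but this query has no GROUP BY and no aggregate functions, so SQLite rejects it (HAVING clause on a non-aggregate query); the condition here is per row

Fix: Replace HAVING with WHERE since the condition applies to individual rows

Corrected query:
SELECT id, name, price FROM products WHERE price > 59.72

Result:
id | name   | price  
---+--------+--------
2  | Marker | 1357.29
3  | Shovel | 681.87 
4  | Pen    | 655.41 
5  | Trowel | 1186.24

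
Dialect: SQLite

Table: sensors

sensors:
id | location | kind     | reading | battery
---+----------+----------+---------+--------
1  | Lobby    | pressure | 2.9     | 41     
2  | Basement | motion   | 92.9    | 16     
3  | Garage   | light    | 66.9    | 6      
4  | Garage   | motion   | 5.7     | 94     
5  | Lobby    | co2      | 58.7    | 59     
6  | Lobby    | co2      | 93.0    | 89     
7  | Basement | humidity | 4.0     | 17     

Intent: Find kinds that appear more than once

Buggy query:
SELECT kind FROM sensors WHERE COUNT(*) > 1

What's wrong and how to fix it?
Bug: COUNT(*) is an aggregate and cannot be used in WHERE

Fix: GROUP BY kind, then filter groups with HAVING COUNT(*) > 1

Corrected query:
SELECT kind FROM sensors GROUP BY kind HAVING COUNT(*) > 1

Result:
kind  
------
co2   
motion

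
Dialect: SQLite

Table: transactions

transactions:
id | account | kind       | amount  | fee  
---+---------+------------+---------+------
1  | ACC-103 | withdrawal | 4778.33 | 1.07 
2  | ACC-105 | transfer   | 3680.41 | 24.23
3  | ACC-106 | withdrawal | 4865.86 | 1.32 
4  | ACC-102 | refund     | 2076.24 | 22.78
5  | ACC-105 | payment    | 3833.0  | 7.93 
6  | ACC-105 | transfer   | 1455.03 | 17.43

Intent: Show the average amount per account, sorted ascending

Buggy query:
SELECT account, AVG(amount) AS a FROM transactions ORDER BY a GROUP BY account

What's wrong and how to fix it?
Bug: ORDER BY appears before GROUP BY; SQL clause order requires GROUP BY first

Fix: Reorder: SELECT … FROM … GROUP BY … ORDER BY …

Corrected query:
SELECT account, AVG(amount) AS a FROM transactions GROUP BY account ORDER BY a

Result:
account | a      
--------+--------
ACC-102 | 2076.24
ACC-105 | 2989.48
ACC-103 | 4778.33
ACC-106 | 4865.86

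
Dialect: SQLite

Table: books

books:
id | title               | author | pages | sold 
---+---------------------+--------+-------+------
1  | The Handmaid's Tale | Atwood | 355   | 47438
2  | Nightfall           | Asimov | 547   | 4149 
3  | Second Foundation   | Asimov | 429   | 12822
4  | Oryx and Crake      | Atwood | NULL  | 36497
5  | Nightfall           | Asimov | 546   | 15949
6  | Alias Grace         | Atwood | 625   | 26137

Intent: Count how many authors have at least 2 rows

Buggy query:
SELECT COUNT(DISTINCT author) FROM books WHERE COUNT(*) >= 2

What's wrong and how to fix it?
Bug: COUNT(*) cannot appear in WHERE; the per-group count doesn't exist yet

Fix: Group first with HAVING COUNT(*) >= 2, then COUNT the resulting groups

Corrected query:
SELECT COUNT(*) FROM (SELECT author FROM books GROUP BY author HAVING COUNT(*) >= 2)

Result:
COUNT(*)
--------
2       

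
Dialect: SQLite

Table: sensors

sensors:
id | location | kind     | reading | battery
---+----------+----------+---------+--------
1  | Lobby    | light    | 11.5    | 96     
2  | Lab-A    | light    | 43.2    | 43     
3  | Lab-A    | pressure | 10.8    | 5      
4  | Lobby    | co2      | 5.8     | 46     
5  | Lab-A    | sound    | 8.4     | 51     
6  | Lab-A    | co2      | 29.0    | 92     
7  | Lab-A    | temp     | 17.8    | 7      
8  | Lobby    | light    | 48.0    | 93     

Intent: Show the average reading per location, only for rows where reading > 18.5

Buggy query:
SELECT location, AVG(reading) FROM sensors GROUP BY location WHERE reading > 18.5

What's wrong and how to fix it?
Bug: Row-level WHERE must come before GROUP BY in the clause order

Fix: Place WHERE between FROM and GROUP BY

Corrected query:
SELECT location, AVG(reading) FROM sensors WHERE reading > 18.5 GROUP BY location

Result:
location | AVG(reading)
---------+-------------
Lab-A    | 36.1        
Lobby    | 48          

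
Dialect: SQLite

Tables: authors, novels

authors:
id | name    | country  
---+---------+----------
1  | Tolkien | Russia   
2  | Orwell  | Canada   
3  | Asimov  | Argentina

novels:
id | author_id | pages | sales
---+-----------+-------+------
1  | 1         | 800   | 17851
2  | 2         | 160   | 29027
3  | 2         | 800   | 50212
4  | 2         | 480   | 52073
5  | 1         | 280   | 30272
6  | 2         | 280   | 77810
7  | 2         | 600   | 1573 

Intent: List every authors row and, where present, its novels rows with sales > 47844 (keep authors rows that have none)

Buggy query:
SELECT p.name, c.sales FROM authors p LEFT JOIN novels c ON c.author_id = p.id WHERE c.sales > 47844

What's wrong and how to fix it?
Bug: Filtering c.sales in WHERE discards the NULL rows produced by LEFT JOIN, turning it into an inner join

Fix: Put 'c.sales > 47844' in the JOIN's ON clause instead of WHERE

Corrected query:
SELECT p.name, c.sales FROM authors p LEFT JOIN novels c ON c.author_id = p.id AND c.sales > 47844

Result:
name    | sales
--------+------
Tolkien | NULL 
Orwell  | 50212
Orwell  | 52073
Orwell  | 77810
Asimov  | NULL 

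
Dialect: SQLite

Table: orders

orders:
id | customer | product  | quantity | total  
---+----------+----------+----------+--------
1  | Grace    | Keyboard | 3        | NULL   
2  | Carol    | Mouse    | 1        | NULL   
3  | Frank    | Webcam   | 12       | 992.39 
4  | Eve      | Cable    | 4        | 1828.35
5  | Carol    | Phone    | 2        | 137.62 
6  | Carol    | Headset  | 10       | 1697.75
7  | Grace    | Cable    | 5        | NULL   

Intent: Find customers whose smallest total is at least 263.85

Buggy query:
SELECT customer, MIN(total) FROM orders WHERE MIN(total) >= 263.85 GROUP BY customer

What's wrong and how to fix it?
Bug: Aggregates like MIN are computed per group after WHERE runs

Fix: Replace WHERE with HAVING after the GROUP BY

Corrected query:
SELECT customer, MIN(total) FROM orders GROUP BY customer HAVING MIN(total) >= 263.85

Result:
customer | MIN(total)
---------+-----------
Eve      | 1828.35   
Frank    | 992.39    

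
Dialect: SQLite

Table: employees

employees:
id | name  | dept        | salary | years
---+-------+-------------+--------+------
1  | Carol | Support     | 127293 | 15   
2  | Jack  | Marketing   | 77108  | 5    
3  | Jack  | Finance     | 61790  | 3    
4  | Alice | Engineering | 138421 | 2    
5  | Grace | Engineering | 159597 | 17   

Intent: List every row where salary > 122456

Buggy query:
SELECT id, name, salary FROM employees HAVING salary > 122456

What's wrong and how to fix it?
Bug: This is a non-aggregate query (no GROUP BY, no aggregates), so in SQLite the HAVING clause is invalid here; a row-level condition belongs in WHERE

Fix: Replace HAVING with WHERE since the condition applies to individual rows

Corrected query:
SELECT id, name, salary FROM employees WHERE salary > 122456

Result:
id | name  | salary
---+-------+-------
1  | Carol | 127293
4  | Alice | 138421
5  | Grace | 159597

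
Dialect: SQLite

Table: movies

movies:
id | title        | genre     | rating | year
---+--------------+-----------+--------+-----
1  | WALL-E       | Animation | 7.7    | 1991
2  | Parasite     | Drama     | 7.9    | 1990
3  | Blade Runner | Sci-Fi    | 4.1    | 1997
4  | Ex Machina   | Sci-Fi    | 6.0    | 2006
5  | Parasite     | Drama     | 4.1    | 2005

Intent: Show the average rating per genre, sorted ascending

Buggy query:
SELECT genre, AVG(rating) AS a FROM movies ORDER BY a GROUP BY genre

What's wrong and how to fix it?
Bug: GROUP BY must precede ORDER BY

Fix: Reorder: SELECT … FROM … GROUP BY … ORDER BY …

Corrected query:
SELECT genre, AVG(rating) AS a FROM movies GROUP BY genre ORDER BY a

Result:
genre     | a   
----------+-----
Sci-Fi    | 5.05
Drama     | 6   
Animation | 7.7 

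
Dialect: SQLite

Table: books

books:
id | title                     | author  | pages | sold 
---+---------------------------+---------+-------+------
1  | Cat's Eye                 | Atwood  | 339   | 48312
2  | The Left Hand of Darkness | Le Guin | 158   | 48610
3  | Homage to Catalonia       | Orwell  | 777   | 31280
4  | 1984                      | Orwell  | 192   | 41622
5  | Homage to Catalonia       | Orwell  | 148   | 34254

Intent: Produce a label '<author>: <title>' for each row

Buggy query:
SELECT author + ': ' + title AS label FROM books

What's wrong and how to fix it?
Bug: SQLite uses || for string concatenation; + coerces text to numbers (yielding 0)

Fix: Use the || operator for string concatenation

Corrected query:
SELECT author || ': ' || title AS label FROM books

Result:
label                             
----------------------------------
Atwood: Cat's Eye                 
Le Guin: The Left Hand of Darkness
Orwell: Homage to Catalonia       
Orwell: 1984                      
Orwell: Homage to Catalonia       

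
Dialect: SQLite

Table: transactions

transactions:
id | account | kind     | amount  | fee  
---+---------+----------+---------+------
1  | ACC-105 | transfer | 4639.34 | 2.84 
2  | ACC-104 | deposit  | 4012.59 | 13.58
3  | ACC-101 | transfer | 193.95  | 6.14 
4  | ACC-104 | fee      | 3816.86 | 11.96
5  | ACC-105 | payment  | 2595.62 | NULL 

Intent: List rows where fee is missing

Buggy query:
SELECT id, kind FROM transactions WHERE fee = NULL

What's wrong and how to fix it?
Bug: '= NULL' is always unknown in SQL three-valued logic, so no rows match

Fix: Use IS NULL to test for NULL

Corrected query:
SELECT id, kind FROM transactions WHERE fee IS NULL

Result:
id | kind   
---+--------
5  | payment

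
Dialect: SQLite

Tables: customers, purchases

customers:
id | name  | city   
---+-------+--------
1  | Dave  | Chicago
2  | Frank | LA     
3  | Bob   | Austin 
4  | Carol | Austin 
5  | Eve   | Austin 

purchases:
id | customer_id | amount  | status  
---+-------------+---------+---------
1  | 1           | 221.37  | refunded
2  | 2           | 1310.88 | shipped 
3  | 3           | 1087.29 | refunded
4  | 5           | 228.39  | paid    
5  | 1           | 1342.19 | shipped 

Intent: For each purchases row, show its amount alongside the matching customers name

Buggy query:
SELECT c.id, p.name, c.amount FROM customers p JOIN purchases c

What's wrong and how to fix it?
Bug: Missing join condition: each purchases row is matched to all customers rows instead of just its own

Fix: Add ON c.customer_id = p.id to the JOIN

Corrected query:
SELECT c.id, p.name, c.amount FROM customers p JOIN purchases c ON c.customer_id = p.id

Result:
id | name  | amount 
---+-------+--------
1  | Dave  | 221.37 
2  | Frank | 1310.88
3  | Bob   | 1087.29
4  | Eve   | 228.39 
5  | Dave  | 1342.19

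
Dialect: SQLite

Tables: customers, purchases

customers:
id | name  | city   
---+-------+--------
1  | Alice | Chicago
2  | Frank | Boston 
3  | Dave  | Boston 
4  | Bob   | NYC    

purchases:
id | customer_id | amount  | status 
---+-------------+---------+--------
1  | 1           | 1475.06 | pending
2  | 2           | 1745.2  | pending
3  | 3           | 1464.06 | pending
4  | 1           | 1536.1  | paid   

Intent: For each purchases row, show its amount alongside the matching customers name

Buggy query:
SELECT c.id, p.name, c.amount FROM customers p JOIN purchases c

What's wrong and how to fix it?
Bug: JOIN with no ON clause produces a cartesian product; every purchases row pairs with every customers row

Fix: Add ON c.customer_id = p.id to the JOIN

Corrected query:
SELECT c.id, p.name, c.amount FROM customers p JOIN purchases c ON c.customer_id = p.id

Result:
id | name  | amount 
---+-------+--------
1  | Alice | 1475.06
2  | Frank | 1745.2 
3  | Dave  | 1464.06
4  | Alice | 1536.1 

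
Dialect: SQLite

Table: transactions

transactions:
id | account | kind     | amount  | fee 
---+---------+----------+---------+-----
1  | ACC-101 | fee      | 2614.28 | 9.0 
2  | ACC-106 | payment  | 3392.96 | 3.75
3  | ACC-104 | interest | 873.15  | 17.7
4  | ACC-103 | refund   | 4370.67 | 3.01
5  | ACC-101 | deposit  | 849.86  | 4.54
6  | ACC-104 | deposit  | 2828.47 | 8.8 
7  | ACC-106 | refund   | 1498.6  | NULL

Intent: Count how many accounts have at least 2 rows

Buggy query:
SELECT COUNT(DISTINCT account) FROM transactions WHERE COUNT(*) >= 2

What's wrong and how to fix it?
Bug: COUNT(*) cannot appear in WHERE; the per-group count doesn't exist yet

Fix: Group first with HAVING COUNT(*) >= 2, then COUNT the resulting groups

Corrected query:
SELECT COUNT(*) FROM (SELECT account FROM transactions GROUP BY account HAVING COUNT(*) >= 2)

Result:
COUNT(*)
--------
3       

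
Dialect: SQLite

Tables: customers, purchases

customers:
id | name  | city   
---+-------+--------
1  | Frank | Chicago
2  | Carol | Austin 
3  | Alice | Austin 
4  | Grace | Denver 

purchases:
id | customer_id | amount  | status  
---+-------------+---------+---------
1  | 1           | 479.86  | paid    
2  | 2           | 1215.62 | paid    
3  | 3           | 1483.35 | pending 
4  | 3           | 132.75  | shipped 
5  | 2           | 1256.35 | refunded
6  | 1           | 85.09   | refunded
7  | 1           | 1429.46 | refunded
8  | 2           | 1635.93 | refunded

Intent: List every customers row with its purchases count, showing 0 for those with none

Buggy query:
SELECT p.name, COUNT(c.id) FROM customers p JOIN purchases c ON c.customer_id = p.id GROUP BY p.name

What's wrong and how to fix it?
Bug: An inner join excludes parents with zero children

Fix: Switch to LEFT JOIN to retain unmatched parent rows

Corrected query:
SELECT p.name, COUNT(c.id) FROM customers p LEFT JOIN purchases c ON c.customer_id = p.id GROUP BY p.name

Result:
name  | COUNT(c.id)
------+------------
Alice | 2          
Carol | 3          
Frank | 3          
Grace | 0          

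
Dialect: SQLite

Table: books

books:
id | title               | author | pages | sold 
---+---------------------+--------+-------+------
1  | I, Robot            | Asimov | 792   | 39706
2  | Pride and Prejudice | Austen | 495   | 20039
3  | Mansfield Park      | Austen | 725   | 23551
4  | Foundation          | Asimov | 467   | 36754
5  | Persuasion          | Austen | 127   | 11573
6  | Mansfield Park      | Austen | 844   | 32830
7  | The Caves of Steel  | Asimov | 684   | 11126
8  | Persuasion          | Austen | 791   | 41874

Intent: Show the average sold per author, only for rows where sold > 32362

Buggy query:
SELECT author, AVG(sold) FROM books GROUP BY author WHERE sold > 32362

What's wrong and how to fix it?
Bug: Row-level WHERE must come before GROUP BY in the clause order

Fix: Place WHERE between FROM and GROUP BY

Corrected query:
SELECT author, AVG(sold) FROM books WHERE sold > 32362 GROUP BY author

Result:
author | AVG(sold)
-------+----------
Asimov | 38230    
Austen | 37352    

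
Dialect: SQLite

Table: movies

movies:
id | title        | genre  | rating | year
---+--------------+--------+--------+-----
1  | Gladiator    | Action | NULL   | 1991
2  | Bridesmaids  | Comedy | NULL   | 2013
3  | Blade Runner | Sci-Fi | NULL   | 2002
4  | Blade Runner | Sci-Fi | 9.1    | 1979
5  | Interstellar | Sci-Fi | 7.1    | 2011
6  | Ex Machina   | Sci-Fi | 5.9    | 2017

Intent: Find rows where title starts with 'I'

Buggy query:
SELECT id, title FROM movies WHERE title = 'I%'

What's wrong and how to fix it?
Bug: Wildcards only work with LIKE; '=' treats '%' as a literal character

Fix: Replace '=' with LIKE so 'I%' is treated as a pattern

Corrected query:
SELECT id, title FROM movies WHERE title LIKE 'I%'

Result:
id | title       
---+-------------
5  | Interstellar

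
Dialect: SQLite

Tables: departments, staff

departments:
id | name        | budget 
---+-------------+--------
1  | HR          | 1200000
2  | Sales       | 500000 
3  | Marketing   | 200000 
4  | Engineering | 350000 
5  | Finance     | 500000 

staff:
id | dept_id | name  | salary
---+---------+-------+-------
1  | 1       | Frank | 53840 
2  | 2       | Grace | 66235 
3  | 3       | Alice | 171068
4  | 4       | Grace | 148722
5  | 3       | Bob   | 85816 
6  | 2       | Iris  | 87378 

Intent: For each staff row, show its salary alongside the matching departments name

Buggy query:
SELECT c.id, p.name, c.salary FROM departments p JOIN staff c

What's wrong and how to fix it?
Bug: JOIN with no ON clause produces a cartesian product; every staff row pairs with every departments row

Fix: Add ON c.dept_id = p.id to the JOIN

Corrected query:
SELECT c.id, p.name, c.salary FROM departments p JOIN staff c ON c.dept_id = p.id

Result:
id | name        | salary
---+-------------+-------
1  | HR          | 53840 
2  | Sales       | 66235 
3  | Marketing   | 171068
4  | Engineering | 148722
5  | Marketing   | 85816 
6  | Sales       | 87378 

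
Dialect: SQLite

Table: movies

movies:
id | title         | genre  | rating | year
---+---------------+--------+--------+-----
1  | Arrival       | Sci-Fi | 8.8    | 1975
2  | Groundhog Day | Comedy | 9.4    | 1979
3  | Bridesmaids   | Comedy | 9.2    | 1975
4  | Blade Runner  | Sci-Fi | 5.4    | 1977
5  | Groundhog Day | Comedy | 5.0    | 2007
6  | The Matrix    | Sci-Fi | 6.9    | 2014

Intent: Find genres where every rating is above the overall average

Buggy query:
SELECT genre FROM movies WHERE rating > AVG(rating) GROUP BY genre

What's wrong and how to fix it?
Bug: AVG() is an aggregate; it can't sit directly in WHERE

Fix: Compute the overall average in a scalar subquery and compare each group's MIN against it in HAVING

Corrected query:
SELECT genre FROM movies GROUP BY genre HAVING MIN(rating) > (SELECT AVG(rating) FROM movies)

Result:
(no rows)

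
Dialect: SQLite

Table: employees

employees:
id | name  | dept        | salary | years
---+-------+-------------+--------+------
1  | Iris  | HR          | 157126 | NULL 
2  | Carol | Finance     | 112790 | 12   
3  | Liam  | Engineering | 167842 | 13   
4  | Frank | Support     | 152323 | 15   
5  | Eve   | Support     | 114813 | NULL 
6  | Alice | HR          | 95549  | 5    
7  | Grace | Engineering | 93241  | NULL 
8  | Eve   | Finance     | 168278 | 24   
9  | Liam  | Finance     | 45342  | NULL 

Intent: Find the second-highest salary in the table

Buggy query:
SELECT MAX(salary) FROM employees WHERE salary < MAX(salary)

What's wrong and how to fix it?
Bug: The inner MAX is an aggregate inside WHERE, which is not allowed

Fix: Compute the overall MAX in a subquery, then take MAX of rows below it

Corrected query:
SELECT MAX(salary) FROM employees WHERE salary < (SELECT MAX(salary) FROM employees)

Result:
MAX(salary)
-----------
167842     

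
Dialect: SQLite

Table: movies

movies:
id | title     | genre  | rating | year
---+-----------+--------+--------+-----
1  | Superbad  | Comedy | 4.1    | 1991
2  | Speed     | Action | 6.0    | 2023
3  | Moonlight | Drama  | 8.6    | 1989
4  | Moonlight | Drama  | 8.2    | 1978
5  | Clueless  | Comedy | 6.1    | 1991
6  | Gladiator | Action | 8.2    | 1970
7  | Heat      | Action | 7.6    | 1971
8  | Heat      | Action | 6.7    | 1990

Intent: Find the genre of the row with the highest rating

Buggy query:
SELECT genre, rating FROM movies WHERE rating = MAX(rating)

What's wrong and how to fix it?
Bug: MAX(rating) is an aggregate and cannot be used directly in WHERE

Fix: Wrap MAX in a scalar subquery so WHERE compares against a single value

Corrected query:
SELECT genre, rating FROM movies WHERE rating = (SELECT MAX(rating) FROM movies)

Result:
genre | rating
------+-------
Drama | 8.6   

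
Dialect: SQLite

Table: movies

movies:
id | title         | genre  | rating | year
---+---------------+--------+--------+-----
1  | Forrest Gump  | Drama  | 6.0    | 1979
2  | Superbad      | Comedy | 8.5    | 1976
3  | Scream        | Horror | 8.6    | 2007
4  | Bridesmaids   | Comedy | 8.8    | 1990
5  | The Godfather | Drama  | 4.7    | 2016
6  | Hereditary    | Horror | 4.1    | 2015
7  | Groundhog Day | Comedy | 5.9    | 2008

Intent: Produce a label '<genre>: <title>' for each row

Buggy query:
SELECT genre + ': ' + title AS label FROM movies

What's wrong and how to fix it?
Bug: '+' is numeric addition; on text columns SQLite converts them to 0 instead of concatenating

Fix: Replace + with || to concatenate text

Corrected query:
SELECT genre || ': ' || title AS label FROM movies

Result:
label                
---------------------
Drama: Forrest Gump  
Comedy: Superbad     
Horror: Scream       
Comedy: Bridesmaids  
Drama: The Godfather 
Horror: Hereditary   
Comedy: Groundhog Day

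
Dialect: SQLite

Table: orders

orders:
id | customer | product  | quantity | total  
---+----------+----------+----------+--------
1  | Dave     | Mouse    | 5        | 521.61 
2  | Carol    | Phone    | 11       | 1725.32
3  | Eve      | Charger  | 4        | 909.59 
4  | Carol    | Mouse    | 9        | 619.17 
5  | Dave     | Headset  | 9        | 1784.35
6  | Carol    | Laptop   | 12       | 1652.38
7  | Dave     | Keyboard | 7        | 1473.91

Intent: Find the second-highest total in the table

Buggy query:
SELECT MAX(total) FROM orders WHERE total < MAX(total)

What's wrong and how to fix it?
Bug: The inner MAX is an aggregate inside WHERE, which is not allowed

Fix: Put the inner MAX in a scalar subquery

Corrected query:
SELECT MAX(total) FROM orders WHERE total < (SELECT MAX(total) FROM orders)

Result:
MAX(total)
----------
1725.32   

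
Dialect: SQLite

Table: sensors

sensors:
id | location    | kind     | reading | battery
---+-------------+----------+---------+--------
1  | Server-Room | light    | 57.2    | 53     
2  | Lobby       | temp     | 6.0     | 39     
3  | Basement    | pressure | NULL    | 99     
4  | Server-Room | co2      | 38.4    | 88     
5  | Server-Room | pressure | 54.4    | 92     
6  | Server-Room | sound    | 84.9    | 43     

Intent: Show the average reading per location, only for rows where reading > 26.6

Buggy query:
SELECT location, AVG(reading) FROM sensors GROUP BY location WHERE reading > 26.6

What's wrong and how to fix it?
Bug: WHERE cannot follow GROUP BY

Fix: Place WHERE between FROM and GROUP BY

Corrected query:
SELECT location, AVG(reading) FROM sensors WHERE reading > 26.6 GROUP BY location

Result:
location    | AVG(reading)
------------+-------------
Server-Room | 58.725      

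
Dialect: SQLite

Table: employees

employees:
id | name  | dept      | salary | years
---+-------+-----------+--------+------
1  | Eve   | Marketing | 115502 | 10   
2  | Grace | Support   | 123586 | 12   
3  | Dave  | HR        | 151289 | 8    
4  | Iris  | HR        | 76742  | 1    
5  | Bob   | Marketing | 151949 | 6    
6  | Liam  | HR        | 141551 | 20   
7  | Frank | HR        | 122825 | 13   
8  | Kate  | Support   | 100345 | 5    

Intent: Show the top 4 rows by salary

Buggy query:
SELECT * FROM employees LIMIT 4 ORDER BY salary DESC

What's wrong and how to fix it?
Bug: ORDER BY cannot follow LIMIT; LIMIT is the final clause

Fix: Sort with ORDER BY, then apply LIMIT

Corrected query:
SELECT * FROM employees ORDER BY salary DESC LIMIT 4

Result:
id | name  | dept      | salary | years
---+-------+-----------+--------+------
5  | Bob   | Marketing | 151949 | 6    
3  | Dave  | HR        | 151289 | 8    
6  | Liam  | HR        | 141551 | 20   
2  | Grace | Support   | 123586 | 12   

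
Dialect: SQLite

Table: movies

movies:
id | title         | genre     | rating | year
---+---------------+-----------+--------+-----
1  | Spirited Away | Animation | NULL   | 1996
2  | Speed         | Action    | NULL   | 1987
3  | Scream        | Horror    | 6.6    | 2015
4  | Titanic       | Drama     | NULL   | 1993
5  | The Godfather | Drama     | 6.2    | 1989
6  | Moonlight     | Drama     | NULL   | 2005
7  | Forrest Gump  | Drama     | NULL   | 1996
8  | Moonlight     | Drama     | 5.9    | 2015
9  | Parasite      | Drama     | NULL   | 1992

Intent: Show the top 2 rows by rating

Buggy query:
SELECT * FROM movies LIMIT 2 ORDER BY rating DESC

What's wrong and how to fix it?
Bug: LIMIT must come after ORDER BY

Fix: Sort with ORDER BY, then apply LIMIT

Corrected query:
SELECT * FROM movies ORDER BY rating DESC LIMIT 2

Result:
id | title         | genre  | rating | year
---+---------------+--------+--------+-----
3  | Scream        | Horror | 6.6    | 2015
5  | The Godfather | Drama  | 6.2    | 1989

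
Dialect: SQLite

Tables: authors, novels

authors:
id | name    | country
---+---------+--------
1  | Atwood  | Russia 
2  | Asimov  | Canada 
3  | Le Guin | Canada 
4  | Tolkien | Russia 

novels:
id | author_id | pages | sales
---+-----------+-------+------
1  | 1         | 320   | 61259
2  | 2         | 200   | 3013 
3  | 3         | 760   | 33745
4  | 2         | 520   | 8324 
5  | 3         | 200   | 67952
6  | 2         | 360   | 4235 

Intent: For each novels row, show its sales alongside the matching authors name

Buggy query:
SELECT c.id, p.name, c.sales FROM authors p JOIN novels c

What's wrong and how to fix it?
Bug: Missing join condition: each novels row is matched to all authors rows instead of just its own

Fix: Specify the join condition linking the foreign key to the parent id

Corrected query:
SELECT c.id, p.name, c.sales FROM authors p JOIN novels c ON c.author_id = p.id

Result:
id | name    | sales
---+---------+------
1  | Atwood  | 61259
2  | Asimov  | 3013 
3  | Le Guin | 33745
4  | Asimov  | 8324 
5  | Le Guin | 67952
6  | Asimov  | 4235 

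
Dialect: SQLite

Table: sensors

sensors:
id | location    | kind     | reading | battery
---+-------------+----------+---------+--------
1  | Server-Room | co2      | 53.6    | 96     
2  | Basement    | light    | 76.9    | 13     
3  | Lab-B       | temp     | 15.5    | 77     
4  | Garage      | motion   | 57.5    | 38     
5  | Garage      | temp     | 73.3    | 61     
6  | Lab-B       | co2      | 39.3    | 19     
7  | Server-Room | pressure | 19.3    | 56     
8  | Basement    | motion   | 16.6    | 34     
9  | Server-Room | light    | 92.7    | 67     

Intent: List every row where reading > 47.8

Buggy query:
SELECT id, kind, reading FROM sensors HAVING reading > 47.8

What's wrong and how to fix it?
Bug: This is a non-aggregate query (no GROUP BY, no aggregates), so in SQLite the HAVING clause is invalid here; a row-level condition belongs in WHERE

Fix: Replace HAVING with WHERE since the condition applies to individual rows

Corrected query:
SELECT id, kind, reading FROM sensors WHERE reading > 47.8

Result:
id | kind   | reading
---+--------+--------
1  | co2    | 53.6   
2  | light  | 76.9   
4  | motion | 57.5   
5  | temp   | 73.3   
9  | light  | 92.7   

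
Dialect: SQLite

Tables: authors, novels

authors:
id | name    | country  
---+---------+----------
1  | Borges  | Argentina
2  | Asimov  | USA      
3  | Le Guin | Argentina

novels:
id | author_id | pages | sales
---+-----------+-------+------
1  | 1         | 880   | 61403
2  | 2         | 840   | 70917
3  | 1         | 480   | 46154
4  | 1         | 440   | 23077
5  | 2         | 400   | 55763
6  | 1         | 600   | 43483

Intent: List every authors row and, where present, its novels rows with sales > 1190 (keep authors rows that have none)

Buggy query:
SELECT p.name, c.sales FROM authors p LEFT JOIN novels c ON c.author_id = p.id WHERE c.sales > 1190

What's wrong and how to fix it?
Bug: A WHERE condition on the right-hand table after LEFT JOIN drops unmatched parents

Fix: Move the right-table condition into the ON clause so unmatched parents are kept

Corrected query:
SELECT p.name, c.sales FROM authors p LEFT JOIN novels c ON c.author_id = p.id AND c.sales > 1190

Result:
name    | sales
--------+------
Borges  | 23077
Borges  | 43483
Borges  | 46154
Borges  | 61403
Asimov  | 55763
Asimov  | 70917
Le Guin | NULL 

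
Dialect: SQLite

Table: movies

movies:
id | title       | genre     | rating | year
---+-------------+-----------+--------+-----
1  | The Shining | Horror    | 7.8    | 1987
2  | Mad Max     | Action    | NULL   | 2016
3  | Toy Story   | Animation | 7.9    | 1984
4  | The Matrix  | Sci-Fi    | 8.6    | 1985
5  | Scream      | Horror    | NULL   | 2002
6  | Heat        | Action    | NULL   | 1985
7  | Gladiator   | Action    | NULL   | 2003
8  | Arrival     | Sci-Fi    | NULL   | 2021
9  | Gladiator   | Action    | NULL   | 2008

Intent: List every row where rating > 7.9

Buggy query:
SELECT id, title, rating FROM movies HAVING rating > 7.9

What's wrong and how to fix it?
Bug: This is a non-aggregate query (no GROUP BY, no aggregates), so in SQLite the HAVING clause is invalid here; a row-level condition belongs in WHERE

Fix: Replace HAVING with WHERE since the condition applies to individual rows

Corrected query:
SELECT id, title, rating FROM movies WHERE rating > 7.9

Result:
id | title      | rating
---+------------+-------
4  | The Matrix | 8.6   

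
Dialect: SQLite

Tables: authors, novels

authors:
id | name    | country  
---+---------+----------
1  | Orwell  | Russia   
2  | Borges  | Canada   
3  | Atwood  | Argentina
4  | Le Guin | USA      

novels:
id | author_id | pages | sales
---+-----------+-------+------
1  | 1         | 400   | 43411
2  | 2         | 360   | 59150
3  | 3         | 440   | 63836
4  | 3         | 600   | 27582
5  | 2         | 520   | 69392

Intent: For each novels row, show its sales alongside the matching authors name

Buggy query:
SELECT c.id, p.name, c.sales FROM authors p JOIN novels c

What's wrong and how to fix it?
Bug: Missing join condition: each novels row is matched to all authors rows instead of just its own

Fix: Specify the join condition linking the foreign key to the parent id

Corrected query:
SELECT c.id, p.name, c.sales FROM authors p JOIN novels c ON c.author_id = p.id

Result:
id | name   | sales
---+--------+------
1  | Orwell | 43411
2  | Borges | 59150
3  | Atwood | 63836
4  | Atwood | 27582
5  | Borges | 69392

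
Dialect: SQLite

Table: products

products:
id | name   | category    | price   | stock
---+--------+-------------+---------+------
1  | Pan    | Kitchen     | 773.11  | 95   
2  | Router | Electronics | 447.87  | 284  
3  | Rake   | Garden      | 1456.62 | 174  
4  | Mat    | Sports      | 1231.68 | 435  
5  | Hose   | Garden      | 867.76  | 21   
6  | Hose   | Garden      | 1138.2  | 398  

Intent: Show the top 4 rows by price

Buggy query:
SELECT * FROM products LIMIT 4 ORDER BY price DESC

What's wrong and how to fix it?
Bug: LIMIT must come after ORDER BY

Fix: Sort with ORDER BY, then apply LIMIT

Corrected query:
SELECT * FROM products ORDER BY price DESC LIMIT 4

Result:
id | name | category | price   | stock
---+------+----------+---------+------
3  | Rake | Garden   | 1456.62 | 174  
4  | Mat  | Sports   | 1231.68 | 435  
6  | Hose | Garden   | 1138.2  | 398  
5  | Hose | Garden   | 867.76  | 21   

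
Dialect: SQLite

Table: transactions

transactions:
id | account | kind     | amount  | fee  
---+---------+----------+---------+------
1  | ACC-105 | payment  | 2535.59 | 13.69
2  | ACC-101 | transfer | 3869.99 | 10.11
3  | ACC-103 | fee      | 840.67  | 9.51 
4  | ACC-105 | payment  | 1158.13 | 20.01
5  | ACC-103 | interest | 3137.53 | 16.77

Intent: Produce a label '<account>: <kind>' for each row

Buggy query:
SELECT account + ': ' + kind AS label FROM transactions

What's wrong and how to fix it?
Bug: '+' is numeric addition; on text columns SQLite converts them to 0 instead of concatenating

Fix: Use the || operator for string concatenation

Corrected query:
SELECT account || ': ' || kind AS label FROM transactions

Result:
label            
-----------------
ACC-105: payment 
ACC-101: transfer
ACC-103: fee     
ACC-105: payment 
ACC-103: interest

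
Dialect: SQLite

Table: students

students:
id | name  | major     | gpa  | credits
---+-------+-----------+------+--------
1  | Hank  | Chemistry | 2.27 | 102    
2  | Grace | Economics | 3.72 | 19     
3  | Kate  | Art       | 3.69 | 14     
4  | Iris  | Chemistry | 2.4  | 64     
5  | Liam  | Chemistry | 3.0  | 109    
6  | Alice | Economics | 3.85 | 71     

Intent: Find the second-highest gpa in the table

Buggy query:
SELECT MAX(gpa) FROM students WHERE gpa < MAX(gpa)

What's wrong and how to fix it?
Bug: The inner MAX is an aggregate inside WHERE, which is not allowed

Fix: Put the inner MAX in a scalar subquery

Corrected query:
SELECT MAX(gpa) FROM students WHERE gpa < (SELECT MAX(gpa) FROM students)

Result:
MAX(gpa)
--------
3.72    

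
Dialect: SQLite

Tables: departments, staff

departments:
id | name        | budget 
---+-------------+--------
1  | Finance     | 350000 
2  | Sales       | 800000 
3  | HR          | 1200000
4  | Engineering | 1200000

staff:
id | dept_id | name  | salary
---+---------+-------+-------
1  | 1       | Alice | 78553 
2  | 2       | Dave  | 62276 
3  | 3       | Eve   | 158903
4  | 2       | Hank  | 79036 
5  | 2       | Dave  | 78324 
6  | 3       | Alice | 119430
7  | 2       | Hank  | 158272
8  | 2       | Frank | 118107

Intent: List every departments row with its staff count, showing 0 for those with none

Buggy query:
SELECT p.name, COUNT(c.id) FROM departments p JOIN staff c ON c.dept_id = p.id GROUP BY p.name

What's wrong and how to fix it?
Bug: INNER JOIN drops departments rows that have no matching staff rows

Fix: Use LEFT JOIN so parents without children still appear (COUNT(c.id) gives 0)

Corrected query:
SELECT p.name, COUNT(c.id) FROM departments p LEFT JOIN staff c ON c.dept_id = p.id GROUP BY p.name

Result:
name        | COUNT(c.id)
------------+------------
Engineering | 0          
Finance     | 1          
HR          | 2          
Sales       | 5          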